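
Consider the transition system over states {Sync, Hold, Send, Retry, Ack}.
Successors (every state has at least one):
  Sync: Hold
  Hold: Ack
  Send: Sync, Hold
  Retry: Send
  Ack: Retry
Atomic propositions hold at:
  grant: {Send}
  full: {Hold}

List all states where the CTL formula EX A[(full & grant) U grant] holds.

Sat(full & grant) = ∅
A[(full & grant) U grant]: least fixpoint, start Z0 = Sat(grant) = {Send}, add states in Sat(full & grant) with every successor in Z. Already a fixed point.
Sat(A[(full & grant) U grant]) = {Send}
Sat(EX A[(full & grant) U grant]) = {s : some successor in {Send}} = {Retry}

{Retry}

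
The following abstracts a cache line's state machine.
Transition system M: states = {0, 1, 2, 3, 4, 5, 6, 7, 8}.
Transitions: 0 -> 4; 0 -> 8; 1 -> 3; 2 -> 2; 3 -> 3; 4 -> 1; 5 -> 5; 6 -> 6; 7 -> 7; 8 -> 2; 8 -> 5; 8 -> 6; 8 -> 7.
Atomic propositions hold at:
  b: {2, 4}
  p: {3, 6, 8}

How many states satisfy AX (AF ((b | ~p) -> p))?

5

Sat(~p) = {0, 1, 2, 4, 5, 7}
Sat(b | ~p) = {0, 1, 2, 4, 5, 7}
Sat((b | ~p) -> p) = {3, 6, 8}
AF ((b | ~p) -> p): least fixpoint, start Z0 = {3, 6, 8}, add states with every successor in Z. Z1 = {1, 3, 6, 8}; Z2 = {1, 3, 4, 6, 8}; Z3 = {0, 1, 3, 4, 6, 8}; fixed.
Sat(AF ((b | ~p) -> p)) = {0, 1, 3, 4, 6, 8}
Sat(AX (AF ((b | ~p) -> p))) = {s : every successor in {0, 1, 3, 4, 6, 8}} = {0, 1, 3, 4, 6}
|Sat(AX (AF ((b | ~p) -> p)))| = |{0, 1, 3, 4, 6}| = 5.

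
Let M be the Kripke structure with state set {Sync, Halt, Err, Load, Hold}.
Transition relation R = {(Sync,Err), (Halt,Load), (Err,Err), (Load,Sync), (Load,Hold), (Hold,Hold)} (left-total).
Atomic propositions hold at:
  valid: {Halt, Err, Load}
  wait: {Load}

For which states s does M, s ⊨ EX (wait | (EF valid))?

EF valid: least fixpoint, start Z0 = {Halt, Err, Load}, add states with some successor in Z. Z1 = {Sync, Halt, Err, Load}; fixed.
Sat(EF valid) = {Sync, Halt, Err, Load}
Sat(wait | (EF valid)) = {Sync, Halt, Err, Load}
Sat(EX (wait | (EF valid))) = {s : some successor in {Sync, Halt, Err, Load}} = {Sync, Halt, Err, Load}

{Sync, Halt, Err, Load}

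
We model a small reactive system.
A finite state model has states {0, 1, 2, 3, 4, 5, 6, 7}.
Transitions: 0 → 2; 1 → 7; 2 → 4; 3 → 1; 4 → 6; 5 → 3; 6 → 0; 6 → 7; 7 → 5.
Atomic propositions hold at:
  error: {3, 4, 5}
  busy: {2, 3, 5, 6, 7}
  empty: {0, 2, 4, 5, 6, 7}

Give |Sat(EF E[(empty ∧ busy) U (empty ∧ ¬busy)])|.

Sat(empty ∧ busy) = {2, 5, 6, 7}
Sat(¬busy) = {0, 1, 4}
Sat(empty ∧ ¬busy) = {0, 4}
E[(empty ∧ busy) U (empty ∧ ¬busy)]: least fixpoint, start Z0 = Sat((empty ∧ ¬busy)) = {0, 4}, add states in Sat(empty ∧ busy) with some successor in Z. Z1 = {0, 2, 4, 6}; fixed.
Sat(E[(empty ∧ busy) U (empty ∧ ¬busy)]) = {0, 2, 4, 6}
EF E[(empty ∧ busy) U (empty ∧ ¬busy)]: least fixpoint, start Z0 = {0, 2, 4, 6}, add states with some successor in Z. Already a fixed point.
Sat(EF E[(empty ∧ busy) U (empty ∧ ¬busy)]) = {0, 2, 4, 6}
|Sat(EF E[(empty ∧ busy) U (empty ∧ ¬busy)])| = |{0, 2, 4, 6}| = 4.

4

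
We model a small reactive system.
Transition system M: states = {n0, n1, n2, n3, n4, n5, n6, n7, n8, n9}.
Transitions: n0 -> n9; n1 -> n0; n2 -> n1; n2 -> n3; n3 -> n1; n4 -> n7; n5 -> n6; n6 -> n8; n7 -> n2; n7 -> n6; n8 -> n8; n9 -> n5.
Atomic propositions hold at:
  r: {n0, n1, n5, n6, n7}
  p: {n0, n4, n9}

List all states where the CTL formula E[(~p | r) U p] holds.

{n0, n1, n2, n3, n4, n7, n9}

Sat(~p) = {n1, n2, n3, n5, n6, n7, n8}
Sat(~p | r) = {n0, n1, n2, n3, n5, n6, n7, n8}
E[(~p | r) U p]: least fixpoint, start Z0 = Sat(p) = {n0, n4, n9}, add states in Sat(~p | r) with some successor in Z. Z1 = {n0, n1, n4, n9}; Z2 = {n0, n1, n2, n3, n4, n9}; Z3 = {n0, n1, n2, n3, n4, n7, n9}; fixed.
Sat(E[(~p | r) U p]) = {n0, n1, n2, n3, n4, n7, n9}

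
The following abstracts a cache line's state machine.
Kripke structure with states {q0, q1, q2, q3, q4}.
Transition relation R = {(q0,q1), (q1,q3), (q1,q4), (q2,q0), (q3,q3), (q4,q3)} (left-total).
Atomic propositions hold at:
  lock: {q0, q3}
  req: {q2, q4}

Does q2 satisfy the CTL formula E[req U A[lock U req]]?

A[lock U req]: least fixpoint, start Z0 = Sat(req) = {q2, q4}, add states in Sat(lock) with every successor in Z. Already a fixed point.
Sat(A[lock U req]) = {q2, q4}
E[req U A[lock U req]]: least fixpoint, start Z0 = Sat(A[lock U req]) = {q2, q4}, add states in Sat(req) with some successor in Z. Already a fixed point.
Sat(E[req U A[lock U req]]) = {q2, q4}
q2 ∈ Sat(E[req U A[lock U req]]) = {q2, q4}, so the formula holds at q2.

Yes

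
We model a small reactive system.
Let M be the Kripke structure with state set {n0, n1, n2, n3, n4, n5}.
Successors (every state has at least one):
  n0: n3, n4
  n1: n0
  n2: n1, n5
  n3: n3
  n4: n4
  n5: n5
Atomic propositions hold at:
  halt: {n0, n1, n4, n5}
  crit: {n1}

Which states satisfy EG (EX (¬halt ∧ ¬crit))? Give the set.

Sat(¬halt) = {n2, n3}
Sat(¬crit) = {n0, n2, n3, n4, n5}
Sat(¬halt ∧ ¬crit) = {n2, n3}
Sat(EX (¬halt ∧ ¬crit)) = {s : some successor in {n2, n3}} = {n0, n3}
EG (EX (¬halt ∧ ¬crit)): greatest fixpoint, start Z0 = {n0, n3}, keep only states in Sat with some successor in Z. Already a fixed point.
Sat(EG (EX (¬halt ∧ ¬crit))) = {n0, n3}

{n0, n3}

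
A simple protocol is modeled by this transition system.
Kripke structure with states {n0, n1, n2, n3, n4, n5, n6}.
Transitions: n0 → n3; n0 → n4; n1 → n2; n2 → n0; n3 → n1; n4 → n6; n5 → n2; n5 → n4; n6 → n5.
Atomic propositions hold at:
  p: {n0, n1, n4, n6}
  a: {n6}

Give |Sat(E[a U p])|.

E[a U p]: least fixpoint, start Z0 = Sat(p) = {n0, n1, n4, n6}, add states in Sat(a) with some successor in Z. Already a fixed point.
Sat(E[a U p]) = {n0, n1, n4, n6}
|Sat(E[a U p])| = |{n0, n1, n4, n6}| = 4.

4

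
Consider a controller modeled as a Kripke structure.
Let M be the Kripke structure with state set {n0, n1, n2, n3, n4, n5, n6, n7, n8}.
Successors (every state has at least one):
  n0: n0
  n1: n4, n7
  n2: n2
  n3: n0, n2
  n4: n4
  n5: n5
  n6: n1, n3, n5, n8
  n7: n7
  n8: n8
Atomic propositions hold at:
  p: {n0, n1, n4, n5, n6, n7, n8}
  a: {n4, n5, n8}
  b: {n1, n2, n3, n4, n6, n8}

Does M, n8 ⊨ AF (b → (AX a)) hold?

Yes

Sat(AX a) = {s : every successor in {n4, n5, n8}} = {n4, n5, n8}
Sat(b → (AX a)) = {n0, n4, n5, n7, n8}
AF (b → (AX a)): least fixpoint, start Z0 = {n0, n4, n5, n7, n8}, add states with every successor in Z. Z1 = {n0, n1, n4, n5, n7, n8}; fixed.
Sat(AF (b → (AX a))) = {n0, n1, n4, n5, n7, n8}
n8 ∈ Sat(AF (b → (AX a))) = {n0, n1, n4, n5, n7, n8}, so the formula holds at n8.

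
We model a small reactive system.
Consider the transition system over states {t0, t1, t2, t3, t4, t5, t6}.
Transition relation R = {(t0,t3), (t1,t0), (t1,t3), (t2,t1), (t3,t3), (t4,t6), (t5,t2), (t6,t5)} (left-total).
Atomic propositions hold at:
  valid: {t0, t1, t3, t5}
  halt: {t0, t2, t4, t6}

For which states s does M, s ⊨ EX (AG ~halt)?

Sat(~halt) = {t1, t3, t5}
AG ~halt: greatest fixpoint, start Z0 = {t1, t3, t5}, keep only states in Sat with every successor in Z. Z1 = {t3}; fixed.
Sat(AG ~halt) = {t3}
Sat(EX (AG ~halt)) = {s : some successor in {t3}} = {t0, t1, t3}

{t0, t1, t3}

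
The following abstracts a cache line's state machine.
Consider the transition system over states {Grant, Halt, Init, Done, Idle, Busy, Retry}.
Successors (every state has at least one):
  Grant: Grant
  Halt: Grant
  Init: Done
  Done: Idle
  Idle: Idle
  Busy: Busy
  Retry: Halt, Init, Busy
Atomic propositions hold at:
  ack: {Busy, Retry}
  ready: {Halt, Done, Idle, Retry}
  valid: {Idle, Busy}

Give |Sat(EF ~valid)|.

5

Sat(~valid) = {Grant, Halt, Init, Done, Retry}
EF ~valid: least fixpoint, start Z0 = {Grant, Halt, Init, Done, Retry}, add states with some successor in Z. Already a fixed point.
Sat(EF ~valid) = {Grant, Halt, Init, Done, Retry}
|Sat(EF ~valid)| = |{Grant, Halt, Init, Done, Retry}| = 5.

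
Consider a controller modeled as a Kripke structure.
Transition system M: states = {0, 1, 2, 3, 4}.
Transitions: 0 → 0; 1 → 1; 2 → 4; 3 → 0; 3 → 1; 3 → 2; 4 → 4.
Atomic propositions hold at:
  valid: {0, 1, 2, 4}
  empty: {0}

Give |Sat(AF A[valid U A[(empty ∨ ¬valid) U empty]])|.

Sat(¬valid) = {3}
Sat(empty ∨ ¬valid) = {0, 3}
A[(empty ∨ ¬valid) U empty]: least fixpoint, start Z0 = Sat(empty) = {0}, add states in Sat(empty ∨ ¬valid) with every successor in Z. Already a fixed point.
Sat(A[(empty ∨ ¬valid) U empty]) = {0}
A[valid U A[(empty ∨ ¬valid) U empty]]: least fixpoint, start Z0 = Sat(A[(empty ∨ ¬valid) U empty]) = {0}, add states in Sat(valid) with every successor in Z. Already a fixed point.
Sat(A[valid U A[(empty ∨ ¬valid) U empty]]) = {0}
AF A[valid U A[(empty ∨ ¬valid) U empty]]: least fixpoint, start Z0 = {0}, add states with every successor in Z. Already a fixed point.
Sat(AF A[valid U A[(empty ∨ ¬valid) U empty]]) = {0}
|Sat(AF A[valid U A[(empty ∨ ¬valid) U empty]])| = |{0}| = 1.

1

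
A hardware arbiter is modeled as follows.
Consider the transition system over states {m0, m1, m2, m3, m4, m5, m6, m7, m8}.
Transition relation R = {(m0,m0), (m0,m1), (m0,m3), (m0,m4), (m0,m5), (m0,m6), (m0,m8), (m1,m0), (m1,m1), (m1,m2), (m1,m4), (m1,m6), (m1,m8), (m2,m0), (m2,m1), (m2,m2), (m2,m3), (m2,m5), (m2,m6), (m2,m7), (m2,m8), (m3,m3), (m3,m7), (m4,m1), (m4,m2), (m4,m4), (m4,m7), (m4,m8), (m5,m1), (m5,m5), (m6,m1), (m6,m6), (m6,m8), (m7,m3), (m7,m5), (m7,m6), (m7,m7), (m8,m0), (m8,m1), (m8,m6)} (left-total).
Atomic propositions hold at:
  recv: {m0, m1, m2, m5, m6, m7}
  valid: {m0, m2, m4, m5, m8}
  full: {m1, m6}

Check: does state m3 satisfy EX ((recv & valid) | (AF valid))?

No

Sat(recv & valid) = {m0, m2, m5}
AF valid: least fixpoint, start Z0 = {m0, m2, m4, m5, m8}, add states with every successor in Z. Already a fixed point.
Sat(AF valid) = {m0, m2, m4, m5, m8}
Sat((recv & valid) | (AF valid)) = {m0, m2, m4, m5, m8}
Sat(EX ((recv & valid) | (AF valid))) = {s : some successor in {m0, m2, m4, m5, m8}} = {m0, m1, m2, m4, m5, m6, m7, m8}
m3 ∉ Sat(EX ((recv & valid) | (AF valid))) = {m0, m1, m2, m4, m5, m6, m7, m8}, so the formula does not hold at m3.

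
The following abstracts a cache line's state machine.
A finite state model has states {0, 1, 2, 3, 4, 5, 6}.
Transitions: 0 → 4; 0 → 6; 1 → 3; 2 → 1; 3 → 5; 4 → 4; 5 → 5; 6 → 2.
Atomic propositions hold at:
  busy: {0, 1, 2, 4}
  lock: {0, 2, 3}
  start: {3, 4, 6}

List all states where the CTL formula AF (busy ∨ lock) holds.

{0, 1, 2, 3, 4, 6}

Sat(busy ∨ lock) = {0, 1, 2, 3, 4}
AF (busy ∨ lock): least fixpoint, start Z0 = {0, 1, 2, 3, 4}, add states with every successor in Z. Z1 = {0, 1, 2, 3, 4, 6}; fixed.
Sat(AF (busy ∨ lock)) = {0, 1, 2, 3, 4, 6}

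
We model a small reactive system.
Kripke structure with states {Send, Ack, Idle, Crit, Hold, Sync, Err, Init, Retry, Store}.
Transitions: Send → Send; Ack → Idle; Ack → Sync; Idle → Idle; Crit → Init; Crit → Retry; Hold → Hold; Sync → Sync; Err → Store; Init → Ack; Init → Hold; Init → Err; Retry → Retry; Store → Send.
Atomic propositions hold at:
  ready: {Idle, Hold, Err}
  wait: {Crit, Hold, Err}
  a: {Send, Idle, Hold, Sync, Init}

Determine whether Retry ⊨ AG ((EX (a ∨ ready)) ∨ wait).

No

Sat(a ∨ ready) = {Send, Idle, Hold, Sync, Err, Init}
Sat(EX (a ∨ ready)) = {s : some successor in {Send, Idle, Hold, Sync, Err, Init}} = {Send, Ack, Idle, Crit, Hold, Sync, Init, Store}
Sat((EX (a ∨ ready)) ∨ wait) = {Send, Ack, Idle, Crit, Hold, Sync, Err, Init, Store}
AG ((EX (a ∨ ready)) ∨ wait): greatest fixpoint, start Z0 = {Send, Ack, Idle, Crit, Hold, Sync, Err, Init, Store}, keep only states in Sat with every successor in Z. Z1 = {Send, Ack, Idle, Hold, Sync, Err, Init, Store}; fixed.
Sat(AG ((EX (a ∨ ready)) ∨ wait)) = {Send, Ack, Idle, Hold, Sync, Err, Init, Store}
Retry ∉ Sat(AG ((EX (a ∨ ready)) ∨ wait)) = {Send, Ack, Idle, Hold, Sync, Err, Init, Store}, so the formula does not hold at Retry.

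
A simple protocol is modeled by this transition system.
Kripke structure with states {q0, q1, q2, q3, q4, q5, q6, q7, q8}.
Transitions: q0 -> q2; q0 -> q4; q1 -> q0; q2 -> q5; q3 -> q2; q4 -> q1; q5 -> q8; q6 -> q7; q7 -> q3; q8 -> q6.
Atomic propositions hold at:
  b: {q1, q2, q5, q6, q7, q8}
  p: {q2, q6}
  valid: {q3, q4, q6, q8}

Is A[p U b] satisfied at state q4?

No

A[p U b]: least fixpoint, start Z0 = Sat(b) = {q1, q2, q5, q6, q7, q8}, add states in Sat(p) with every successor in Z. Already a fixed point.
Sat(A[p U b]) = {q1, q2, q5, q6, q7, q8}
q4 ∉ Sat(A[p U b]) = {q1, q2, q5, q6, q7, q8}, so the formula does not hold at q4.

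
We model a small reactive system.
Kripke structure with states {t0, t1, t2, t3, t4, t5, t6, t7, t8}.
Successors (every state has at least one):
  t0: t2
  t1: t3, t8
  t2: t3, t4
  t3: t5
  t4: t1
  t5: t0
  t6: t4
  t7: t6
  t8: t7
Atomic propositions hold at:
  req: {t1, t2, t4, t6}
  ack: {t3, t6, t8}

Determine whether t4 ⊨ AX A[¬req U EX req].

Sat(¬req) = {t0, t3, t5, t7, t8}
Sat(EX req) = {s : some successor in {t1, t2, t4, t6}} = {t0, t2, t4, t6, t7}
A[¬req U EX req]: least fixpoint, start Z0 = Sat(EX req) = {t0, t2, t4, t6, t7}, add states in Sat(¬req) with every successor in Z. Z1 = {t0, t2, t4, t5, t6, t7, t8}; Z2 = {t0, t2, t3, t4, t5, t6, t7, t8}; fixed.
Sat(A[¬req U EX req]) = {t0, t2, t3, t4, t5, t6, t7, t8}
Sat(AX A[¬req U EX req]) = {s : every successor in {t0, t2, t3, t4, t5, t6, t7, t8}} = {t0, t1, t2, t3, t5, t6, t7, t8}
t4 ∉ Sat(AX A[¬req U EX req]) = {t0, t1, t2, t3, t5, t6, t7, t8}, so the formula does not hold at t4.

No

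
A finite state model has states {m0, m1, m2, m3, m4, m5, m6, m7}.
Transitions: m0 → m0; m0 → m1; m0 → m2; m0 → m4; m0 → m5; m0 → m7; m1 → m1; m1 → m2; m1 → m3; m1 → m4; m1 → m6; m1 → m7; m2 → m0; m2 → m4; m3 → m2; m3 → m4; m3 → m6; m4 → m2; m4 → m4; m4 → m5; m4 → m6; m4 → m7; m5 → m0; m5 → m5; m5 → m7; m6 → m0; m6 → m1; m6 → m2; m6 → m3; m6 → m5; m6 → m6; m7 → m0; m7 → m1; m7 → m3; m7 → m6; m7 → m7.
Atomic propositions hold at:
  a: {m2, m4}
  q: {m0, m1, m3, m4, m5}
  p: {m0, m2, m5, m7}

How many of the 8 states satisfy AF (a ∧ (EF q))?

EF q: least fixpoint, start Z0 = {m0, m1, m3, m4, m5}, add states with some successor in Z. Z1 = {m0, m1, m2, m3, m4, m5, m6, m7}; fixed.
Sat(EF q) = {m0, m1, m2, m3, m4, m5, m6, m7}
Sat(a ∧ (EF q)) = {m2, m4}
AF (a ∧ (EF q)): least fixpoint, start Z0 = {m2, m4}, add states with every successor in Z. Already a fixed point.
Sat(AF (a ∧ (EF q))) = {m2, m4}
|Sat(AF (a ∧ (EF q)))| = |{m2, m4}| = 2.

2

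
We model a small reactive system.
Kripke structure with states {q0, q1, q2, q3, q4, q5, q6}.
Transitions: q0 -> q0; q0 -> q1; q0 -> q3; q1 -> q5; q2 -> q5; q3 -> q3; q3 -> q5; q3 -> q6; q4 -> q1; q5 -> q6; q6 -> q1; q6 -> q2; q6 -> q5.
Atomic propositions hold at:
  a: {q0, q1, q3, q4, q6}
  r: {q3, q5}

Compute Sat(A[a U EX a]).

{q0, q1, q3, q4, q5, q6}

Sat(EX a) = {s : some successor in {q0, q1, q3, q4, q6}} = {q0, q3, q4, q5, q6}
A[a U EX a]: least fixpoint, start Z0 = Sat(EX a) = {q0, q3, q4, q5, q6}, add states in Sat(a) with every successor in Z. Z1 = {q0, q1, q3, q4, q5, q6}; fixed.
Sat(A[a U EX a]) = {q0, q1, q3, q4, q5, q6}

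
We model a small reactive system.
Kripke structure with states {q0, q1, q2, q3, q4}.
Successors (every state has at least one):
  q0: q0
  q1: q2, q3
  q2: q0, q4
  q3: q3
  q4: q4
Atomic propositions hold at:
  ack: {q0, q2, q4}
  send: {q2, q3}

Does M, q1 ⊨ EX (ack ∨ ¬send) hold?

Yes

Sat(¬send) = {q0, q1, q4}
Sat(ack ∨ ¬send) = {q0, q1, q2, q4}
Sat(EX (ack ∨ ¬send)) = {s : some successor in {q0, q1, q2, q4}} = {q0, q1, q2, q4}
q1 ∈ Sat(EX (ack ∨ ¬send)) = {q0, q1, q2, q4}, so the formula holds at q1.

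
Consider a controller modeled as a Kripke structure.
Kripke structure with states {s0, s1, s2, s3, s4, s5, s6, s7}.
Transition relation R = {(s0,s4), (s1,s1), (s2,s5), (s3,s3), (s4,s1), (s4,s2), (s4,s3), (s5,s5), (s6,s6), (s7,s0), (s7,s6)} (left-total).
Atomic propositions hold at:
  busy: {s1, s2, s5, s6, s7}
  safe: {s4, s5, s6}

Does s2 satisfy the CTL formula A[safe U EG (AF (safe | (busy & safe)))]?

Yes

Sat(busy & safe) = {s5, s6}
Sat(safe | (busy & safe)) = {s4, s5, s6}
AF (safe | (busy & safe)): least fixpoint, start Z0 = {s4, s5, s6}, add states with every successor in Z. Z1 = {s0, s2, s4, s5, s6}; Z2 = {s0, s2, s4, s5, s6, s7}; fixed.
Sat(AF (safe | (busy & safe))) = {s0, s2, s4, s5, s6, s7}
EG (AF (safe | (busy & safe))): greatest fixpoint, start Z0 = {s0, s2, s4, s5, s6, s7}, keep only states in Sat with some successor in Z. Already a fixed point.
Sat(EG (AF (safe | (busy & safe)))) = {s0, s2, s4, s5, s6, s7}
A[safe U EG (AF (safe | (busy & safe)))]: least fixpoint, start Z0 = Sat(EG (AF (safe | (busy & safe)))) = {s0, s2, s4, s5, s6, s7}, add states in Sat(safe) with every successor in Z. Already a fixed point.
Sat(A[safe U EG (AF (safe | (busy & safe)))]) = {s0, s2, s4, s5, s6, s7}
s2 ∈ Sat(A[safe U EG (AF (safe | (busy & safe)))]) = {s0, s2, s4, s5, s6, s7}, so the formula holds at s2.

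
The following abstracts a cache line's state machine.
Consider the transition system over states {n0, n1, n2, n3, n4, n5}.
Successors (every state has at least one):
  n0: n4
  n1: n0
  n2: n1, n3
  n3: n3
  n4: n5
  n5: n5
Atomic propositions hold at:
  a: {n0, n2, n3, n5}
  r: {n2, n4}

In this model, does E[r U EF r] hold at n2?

Yes

EF r: least fixpoint, start Z0 = {n2, n4}, add states with some successor in Z. Z1 = {n0, n2, n4}; Z2 = {n0, n1, n2, n4}; fixed.
Sat(EF r) = {n0, n1, n2, n4}
E[r U EF r]: least fixpoint, start Z0 = Sat(EF r) = {n0, n1, n2, n4}, add states in Sat(r) with some successor in Z. Already a fixed point.
Sat(E[r U EF r]) = {n0, n1, n2, n4}
n2 ∈ Sat(E[r U EF r]) = {n0, n1, n2, n4}, so the formula holds at n2.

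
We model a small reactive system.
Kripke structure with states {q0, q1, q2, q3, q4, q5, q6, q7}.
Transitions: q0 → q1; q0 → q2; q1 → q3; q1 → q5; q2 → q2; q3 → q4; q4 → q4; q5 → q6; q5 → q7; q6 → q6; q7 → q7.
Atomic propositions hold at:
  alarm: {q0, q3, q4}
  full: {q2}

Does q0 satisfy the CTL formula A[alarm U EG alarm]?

EG alarm: greatest fixpoint, start Z0 = {q0, q3, q4}, keep only states in Sat with some successor in Z. Z1 = {q3, q4}; fixed.
Sat(EG alarm) = {q3, q4}
A[alarm U EG alarm]: least fixpoint, start Z0 = Sat(EG alarm) = {q3, q4}, add states in Sat(alarm) with every successor in Z. Already a fixed point.
Sat(A[alarm U EG alarm]) = {q3, q4}
q0 ∉ Sat(A[alarm U EG alarm]) = {q3, q4}, so the formula does not hold at q0.

No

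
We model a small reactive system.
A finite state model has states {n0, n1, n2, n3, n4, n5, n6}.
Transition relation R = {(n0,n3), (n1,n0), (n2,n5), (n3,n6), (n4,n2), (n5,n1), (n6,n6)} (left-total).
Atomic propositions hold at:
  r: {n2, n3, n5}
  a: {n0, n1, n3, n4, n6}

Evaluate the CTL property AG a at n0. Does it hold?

AG a: greatest fixpoint, start Z0 = {n0, n1, n3, n4, n6}, keep only states in Sat with every successor in Z. Z1 = {n0, n1, n3, n6}; fixed.
Sat(AG a) = {n0, n1, n3, n6}
n0 ∈ Sat(AG a) = {n0, n1, n3, n6}, so the formula holds at n0.

Yes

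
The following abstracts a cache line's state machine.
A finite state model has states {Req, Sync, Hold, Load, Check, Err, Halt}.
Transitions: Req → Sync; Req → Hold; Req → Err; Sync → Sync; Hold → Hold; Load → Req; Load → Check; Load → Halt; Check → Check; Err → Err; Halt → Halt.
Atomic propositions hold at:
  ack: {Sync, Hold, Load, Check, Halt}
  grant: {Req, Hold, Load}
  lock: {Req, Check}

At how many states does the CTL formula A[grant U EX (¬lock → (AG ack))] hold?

Sat(¬lock) = {Sync, Hold, Load, Err, Halt}
AG ack: greatest fixpoint, start Z0 = {Sync, Hold, Load, Check, Halt}, keep only states in Sat with every successor in Z. Z1 = {Sync, Hold, Check, Halt}; fixed.
Sat(AG ack) = {Sync, Hold, Check, Halt}
Sat(¬lock → (AG ack)) = {Req, Sync, Hold, Check, Halt}
Sat(EX (¬lock → (AG ack))) = {s : some successor in {Req, Sync, Hold, Check, Halt}} = {Req, Sync, Hold, Load, Check, Halt}
A[grant U EX (¬lock → (AG ack))]: least fixpoint, start Z0 = Sat(EX (¬lock → (AG ack))) = {Req, Sync, Hold, Load, Check, Halt}, add states in Sat(grant) with every successor in Z. Already a fixed point.
Sat(A[grant U EX (¬lock → (AG ack))]) = {Req, Sync, Hold, Load, Check, Halt}
|Sat(A[grant U EX (¬lock → (AG ack))])| = |{Req, Sync, Hold, Load, Check, Halt}| = 6.

6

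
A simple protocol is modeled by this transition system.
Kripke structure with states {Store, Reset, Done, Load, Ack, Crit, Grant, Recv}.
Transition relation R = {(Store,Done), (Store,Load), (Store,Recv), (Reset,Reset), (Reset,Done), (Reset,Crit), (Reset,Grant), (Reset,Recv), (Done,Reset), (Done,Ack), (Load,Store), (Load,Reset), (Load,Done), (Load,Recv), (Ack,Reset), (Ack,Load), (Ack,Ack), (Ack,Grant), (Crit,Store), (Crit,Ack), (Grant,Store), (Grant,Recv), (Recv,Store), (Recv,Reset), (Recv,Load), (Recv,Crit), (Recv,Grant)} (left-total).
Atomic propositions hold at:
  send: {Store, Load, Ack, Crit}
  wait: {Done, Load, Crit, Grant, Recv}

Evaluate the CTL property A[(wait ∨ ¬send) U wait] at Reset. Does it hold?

Sat(¬send) = {Reset, Done, Grant, Recv}
Sat(wait ∨ ¬send) = {Reset, Done, Load, Crit, Grant, Recv}
A[(wait ∨ ¬send) U wait]: least fixpoint, start Z0 = Sat(wait) = {Done, Load, Crit, Grant, Recv}, add states in Sat(wait ∨ ¬send) with every successor in Z. Already a fixed point.
Sat(A[(wait ∨ ¬send) U wait]) = {Done, Load, Crit, Grant, Recv}
Reset ∉ Sat(A[(wait ∨ ¬send) U wait]) = {Done, Load, Crit, Grant, Recv}, so the formula does not hold at Reset.

No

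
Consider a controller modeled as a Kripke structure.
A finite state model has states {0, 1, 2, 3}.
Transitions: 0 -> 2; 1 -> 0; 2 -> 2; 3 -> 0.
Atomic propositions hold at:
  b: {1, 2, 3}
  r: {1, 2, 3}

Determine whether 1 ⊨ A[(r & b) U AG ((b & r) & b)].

No

Sat(r & b) = {1, 2, 3}
Sat(b & r) = {1, 2, 3}
Sat((b & r) & b) = {1, 2, 3}
AG ((b & r) & b): greatest fixpoint, start Z0 = {1, 2, 3}, keep only states in Sat with every successor in Z. Z1 = {2}; fixed.
Sat(AG ((b & r) & b)) = {2}
A[(r & b) U AG ((b & r) & b)]: least fixpoint, start Z0 = Sat(AG ((b & r) & b)) = {2}, add states in Sat(r & b) with every successor in Z. Already a fixed point.
Sat(A[(r & b) U AG ((b & r) & b)]) = {2}
1 ∉ Sat(A[(r & b) U AG ((b & r) & b)]) = {2}, so the formula does not hold at 1.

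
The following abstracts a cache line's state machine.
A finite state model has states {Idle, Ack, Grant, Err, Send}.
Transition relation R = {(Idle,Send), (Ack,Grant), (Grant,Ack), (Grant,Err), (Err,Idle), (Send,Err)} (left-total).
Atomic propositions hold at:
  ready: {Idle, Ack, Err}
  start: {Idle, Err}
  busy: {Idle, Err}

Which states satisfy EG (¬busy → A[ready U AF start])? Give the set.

{Idle, Err, Send}

Sat(¬busy) = {Ack, Grant, Send}
AF start: least fixpoint, start Z0 = {Idle, Err}, add states with every successor in Z. Z1 = {Idle, Err, Send}; fixed.
Sat(AF start) = {Idle, Err, Send}
A[ready U AF start]: least fixpoint, start Z0 = Sat(AF start) = {Idle, Err, Send}, add states in Sat(ready) with every successor in Z. Already a fixed point.
Sat(A[ready U AF start]) = {Idle, Err, Send}
Sat(¬busy → A[ready U AF start]) = {Idle, Err, Send}
EG (¬busy → A[ready U AF start]): greatest fixpoint, start Z0 = {Idle, Err, Send}, keep only states in Sat with some successor in Z. Already a fixed point.
Sat(EG (¬busy → A[ready U AF start])) = {Idle, Err, Send}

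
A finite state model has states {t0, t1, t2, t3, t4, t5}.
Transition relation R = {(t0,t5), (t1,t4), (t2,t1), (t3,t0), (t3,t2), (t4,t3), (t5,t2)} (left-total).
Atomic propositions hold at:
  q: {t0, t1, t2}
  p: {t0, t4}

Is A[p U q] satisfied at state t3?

A[p U q]: least fixpoint, start Z0 = Sat(q) = {t0, t1, t2}, add states in Sat(p) with every successor in Z. Already a fixed point.
Sat(A[p U q]) = {t0, t1, t2}
t3 ∉ Sat(A[p U q]) = {t0, t1, t2}, so the formula does not hold at t3.

No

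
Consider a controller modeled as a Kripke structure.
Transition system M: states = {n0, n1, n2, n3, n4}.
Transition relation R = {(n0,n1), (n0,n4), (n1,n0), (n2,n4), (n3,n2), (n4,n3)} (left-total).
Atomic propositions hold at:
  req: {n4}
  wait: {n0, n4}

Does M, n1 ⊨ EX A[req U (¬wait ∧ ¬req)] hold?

Sat(¬wait) = {n1, n2, n3}
Sat(¬req) = {n0, n1, n2, n3}
Sat(¬wait ∧ ¬req) = {n1, n2, n3}
A[req U (¬wait ∧ ¬req)]: least fixpoint, start Z0 = Sat((¬wait ∧ ¬req)) = {n1, n2, n3}, add states in Sat(req) with every successor in Z. Z1 = {n1, n2, n3, n4}; fixed.
Sat(A[req U (¬wait ∧ ¬req)]) = {n1, n2, n3, n4}
Sat(EX A[req U (¬wait ∧ ¬req)]) = {s : some successor in {n1, n2, n3, n4}} = {n0, n2, n3, n4}
n1 ∉ Sat(EX A[req U (¬wait ∧ ¬req)]) = {n0, n2, n3, n4}, so the formula does not hold at n1.

No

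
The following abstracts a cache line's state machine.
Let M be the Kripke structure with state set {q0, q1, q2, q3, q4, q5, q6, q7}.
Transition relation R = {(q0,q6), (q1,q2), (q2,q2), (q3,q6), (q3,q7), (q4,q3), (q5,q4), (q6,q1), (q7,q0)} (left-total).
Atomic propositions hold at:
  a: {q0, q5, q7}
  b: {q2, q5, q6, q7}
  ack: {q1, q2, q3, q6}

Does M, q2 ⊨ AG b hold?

Yes

AG b: greatest fixpoint, start Z0 = {q2, q5, q6, q7}, keep only states in Sat with every successor in Z. Z1 = {q2}; fixed.
Sat(AG b) = {q2}
q2 ∈ Sat(AG b) = {q2}, so the formula holds at q2.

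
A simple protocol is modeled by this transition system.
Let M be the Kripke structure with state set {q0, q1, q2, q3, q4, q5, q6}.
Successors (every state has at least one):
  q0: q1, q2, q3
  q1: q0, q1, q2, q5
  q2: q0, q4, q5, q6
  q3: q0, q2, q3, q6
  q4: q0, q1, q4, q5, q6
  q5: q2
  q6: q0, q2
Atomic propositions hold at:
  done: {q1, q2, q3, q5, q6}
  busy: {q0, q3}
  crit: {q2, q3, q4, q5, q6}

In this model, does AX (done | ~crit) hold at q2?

No

Sat(~crit) = {q0, q1}
Sat(done | ~crit) = {q0, q1, q2, q3, q5, q6}
Sat(AX (done | ~crit)) = {s : every successor in {q0, q1, q2, q3, q5, q6}} = {q0, q1, q3, q5, q6}
q2 ∉ Sat(AX (done | ~crit)) = {q0, q1, q3, q5, q6}, so the formula does not hold at q2.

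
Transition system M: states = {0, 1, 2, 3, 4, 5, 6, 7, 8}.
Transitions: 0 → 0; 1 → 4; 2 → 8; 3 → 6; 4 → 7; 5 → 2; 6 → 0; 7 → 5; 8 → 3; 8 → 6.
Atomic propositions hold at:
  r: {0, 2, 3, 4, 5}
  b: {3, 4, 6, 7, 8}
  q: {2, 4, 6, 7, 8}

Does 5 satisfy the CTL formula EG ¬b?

Sat(¬b) = {0, 1, 2, 5}
EG ¬b: greatest fixpoint, start Z0 = {0, 1, 2, 5}, keep only states in Sat with some successor in Z. Z1 = {0, 5}; Z2 = {0}; fixed.
Sat(EG ¬b) = {0}
5 ∉ Sat(EG ¬b) = {0}, so the formula does not hold at 5.

No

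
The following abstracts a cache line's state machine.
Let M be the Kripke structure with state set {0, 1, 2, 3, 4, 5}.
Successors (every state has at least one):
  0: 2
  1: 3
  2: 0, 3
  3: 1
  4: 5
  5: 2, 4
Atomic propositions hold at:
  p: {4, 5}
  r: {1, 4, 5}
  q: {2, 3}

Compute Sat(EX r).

{3, 4, 5}

Sat(EX r) = {s : some successor in {1, 4, 5}} = {3, 4, 5}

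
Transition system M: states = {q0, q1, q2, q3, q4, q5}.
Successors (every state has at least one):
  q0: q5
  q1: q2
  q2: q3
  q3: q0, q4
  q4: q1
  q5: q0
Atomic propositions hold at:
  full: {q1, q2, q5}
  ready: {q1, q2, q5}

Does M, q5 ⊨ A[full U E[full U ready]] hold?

Yes

E[full U ready]: least fixpoint, start Z0 = Sat(ready) = {q1, q2, q5}, add states in Sat(full) with some successor in Z. Already a fixed point.
Sat(E[full U ready]) = {q1, q2, q5}
A[full U E[full U ready]]: least fixpoint, start Z0 = Sat(E[full U ready]) = {q1, q2, q5}, add states in Sat(full) with every successor in Z. Already a fixed point.
Sat(A[full U E[full U ready]]) = {q1, q2, q5}
q5 ∈ Sat(A[full U E[full U ready]]) = {q1, q2, q5}, so the formula holds at q5.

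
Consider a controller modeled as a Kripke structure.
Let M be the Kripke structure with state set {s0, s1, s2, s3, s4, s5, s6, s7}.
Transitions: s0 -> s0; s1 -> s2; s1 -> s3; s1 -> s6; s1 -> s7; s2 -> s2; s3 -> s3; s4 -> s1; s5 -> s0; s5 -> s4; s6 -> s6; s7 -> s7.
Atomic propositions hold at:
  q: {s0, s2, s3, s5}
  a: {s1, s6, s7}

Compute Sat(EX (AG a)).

{s1, s6, s7}

AG a: greatest fixpoint, start Z0 = {s1, s6, s7}, keep only states in Sat with every successor in Z. Z1 = {s6, s7}; fixed.
Sat(AG a) = {s6, s7}
Sat(EX (AG a)) = {s : some successor in {s6, s7}} = {s1, s6, s7}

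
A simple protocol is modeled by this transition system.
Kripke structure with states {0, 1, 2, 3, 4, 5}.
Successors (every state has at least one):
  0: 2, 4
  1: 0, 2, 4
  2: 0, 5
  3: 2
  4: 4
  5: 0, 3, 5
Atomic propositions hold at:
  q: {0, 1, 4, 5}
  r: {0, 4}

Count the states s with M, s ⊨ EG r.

2

EG r: greatest fixpoint, start Z0 = {0, 4}, keep only states in Sat with some successor in Z. Already a fixed point.
Sat(EG r) = {0, 4}
|Sat(EG r)| = |{0, 4}| = 2.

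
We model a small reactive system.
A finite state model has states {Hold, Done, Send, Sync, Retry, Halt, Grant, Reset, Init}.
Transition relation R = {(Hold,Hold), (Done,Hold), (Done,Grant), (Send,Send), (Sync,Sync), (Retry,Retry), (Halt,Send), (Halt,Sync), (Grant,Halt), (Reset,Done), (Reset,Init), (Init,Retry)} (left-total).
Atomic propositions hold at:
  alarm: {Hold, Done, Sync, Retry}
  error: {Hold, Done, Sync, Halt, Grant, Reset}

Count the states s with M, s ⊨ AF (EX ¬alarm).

Sat(¬alarm) = {Send, Halt, Grant, Reset, Init}
Sat(EX ¬alarm) = {s : some successor in {Send, Halt, Grant, Reset, Init}} = {Done, Send, Halt, Grant, Reset}
AF (EX ¬alarm): least fixpoint, start Z0 = {Done, Send, Halt, Grant, Reset}, add states with every successor in Z. Already a fixed point.
Sat(AF (EX ¬alarm)) = {Done, Send, Halt, Grant, Reset}
|Sat(AF (EX ¬alarm))| = |{Done, Send, Halt, Grant, Reset}| = 5.

5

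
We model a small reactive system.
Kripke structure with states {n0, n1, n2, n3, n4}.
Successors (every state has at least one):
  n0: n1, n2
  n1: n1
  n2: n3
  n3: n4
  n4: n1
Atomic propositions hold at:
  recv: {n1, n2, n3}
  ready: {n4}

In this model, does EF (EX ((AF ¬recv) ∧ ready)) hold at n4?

No

Sat(¬recv) = {n0, n4}
AF ¬recv: least fixpoint, start Z0 = {n0, n4}, add states with every successor in Z. Z1 = {n0, n3, n4}; Z2 = {n0, n2, n3, n4}; fixed.
Sat(AF ¬recv) = {n0, n2, n3, n4}
Sat((AF ¬recv) ∧ ready) = {n4}
Sat(EX ((AF ¬recv) ∧ ready)) = {s : some successor in {n4}} = {n3}
EF (EX ((AF ¬recv) ∧ ready)): least fixpoint, start Z0 = {n3}, add states with some successor in Z. Z1 = {n2, n3}; Z2 = {n0, n2, n3}; fixed.
Sat(EF (EX ((AF ¬recv) ∧ ready))) = {n0, n2, n3}
n4 ∉ Sat(EF (EX ((AF ¬recv) ∧ ready))) = {n0, n2, n3}, so the formula does not hold at n4.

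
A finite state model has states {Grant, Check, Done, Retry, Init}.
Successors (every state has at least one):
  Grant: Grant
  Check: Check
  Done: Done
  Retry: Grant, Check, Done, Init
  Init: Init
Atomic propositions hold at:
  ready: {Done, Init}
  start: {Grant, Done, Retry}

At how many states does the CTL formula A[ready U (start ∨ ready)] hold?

Sat(start ∨ ready) = {Grant, Done, Retry, Init}
A[ready U (start ∨ ready)]: least fixpoint, start Z0 = Sat((start ∨ ready)) = {Grant, Done, Retry, Init}, add states in Sat(ready) with every successor in Z. Already a fixed point.
Sat(A[ready U (start ∨ ready)]) = {Grant, Done, Retry, Init}
|Sat(A[ready U (start ∨ ready)])| = |{Grant, Done, Retry, Init}| = 4.

4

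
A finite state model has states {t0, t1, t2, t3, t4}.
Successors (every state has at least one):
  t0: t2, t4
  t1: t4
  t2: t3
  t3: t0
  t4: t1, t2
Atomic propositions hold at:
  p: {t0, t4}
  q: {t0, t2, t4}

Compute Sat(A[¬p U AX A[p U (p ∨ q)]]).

Sat(¬p) = {t1, t2, t3}
Sat(p ∨ q) = {t0, t2, t4}
A[p U (p ∨ q)]: least fixpoint, start Z0 = Sat((p ∨ q)) = {t0, t2, t4}, add states in Sat(p) with every successor in Z. Already a fixed point.
Sat(A[p U (p ∨ q)]) = {t0, t2, t4}
Sat(AX A[p U (p ∨ q)]) = {s : every successor in {t0, t2, t4}} = {t0, t1, t3}
A[¬p U AX A[p U (p ∨ q)]]: least fixpoint, start Z0 = Sat(AX A[p U (p ∨ q)]) = {t0, t1, t3}, add states in Sat(¬p) with every successor in Z. Z1 = {t0, t1, t2, t3}; fixed.
Sat(A[¬p U AX A[p U (p ∨ q)]]) = {t0, t1, t2, t3}

{t0, t1, t2, t3}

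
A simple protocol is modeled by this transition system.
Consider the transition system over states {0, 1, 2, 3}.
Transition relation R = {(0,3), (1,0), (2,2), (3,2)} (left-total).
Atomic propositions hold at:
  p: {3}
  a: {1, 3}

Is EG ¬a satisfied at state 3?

No

Sat(¬a) = {0, 2}
EG ¬a: greatest fixpoint, start Z0 = {0, 2}, keep only states in Sat with some successor in Z. Z1 = {2}; fixed.
Sat(EG ¬a) = {2}
3 ∉ Sat(EG ¬a) = {2}, so the formula does not hold at 3.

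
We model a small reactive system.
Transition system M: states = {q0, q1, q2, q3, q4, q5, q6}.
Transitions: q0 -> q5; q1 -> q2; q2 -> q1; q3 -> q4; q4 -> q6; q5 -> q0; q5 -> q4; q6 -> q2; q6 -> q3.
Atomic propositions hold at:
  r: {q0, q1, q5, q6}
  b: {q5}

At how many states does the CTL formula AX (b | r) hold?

Sat(b | r) = {q0, q1, q5, q6}
Sat(AX (b | r)) = {s : every successor in {q0, q1, q5, q6}} = {q0, q2, q4}
|Sat(AX (b | r))| = |{q0, q2, q4}| = 3.

3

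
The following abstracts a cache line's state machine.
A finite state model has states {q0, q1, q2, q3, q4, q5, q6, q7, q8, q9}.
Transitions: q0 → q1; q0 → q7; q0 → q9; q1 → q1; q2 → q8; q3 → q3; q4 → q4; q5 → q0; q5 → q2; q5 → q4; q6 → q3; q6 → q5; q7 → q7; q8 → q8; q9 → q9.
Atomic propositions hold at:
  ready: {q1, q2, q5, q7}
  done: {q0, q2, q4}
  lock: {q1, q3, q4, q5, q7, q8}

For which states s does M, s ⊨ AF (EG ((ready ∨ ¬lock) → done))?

{q2, q3, q4, q8}

Sat(¬lock) = {q0, q2, q6, q9}
Sat(ready ∨ ¬lock) = {q0, q1, q2, q5, q6, q7, q9}
Sat((ready ∨ ¬lock) → done) = {q0, q2, q3, q4, q8}
EG ((ready ∨ ¬lock) → done): greatest fixpoint, start Z0 = {q0, q2, q3, q4, q8}, keep only states in Sat with some successor in Z. Z1 = {q2, q3, q4, q8}; fixed.
Sat(EG ((ready ∨ ¬lock) → done)) = {q2, q3, q4, q8}
AF (EG ((ready ∨ ¬lock) → done)): least fixpoint, start Z0 = {q2, q3, q4, q8}, add states with every successor in Z. Already a fixed point.
Sat(AF (EG ((ready ∨ ¬lock) → done))) = {q2, q3, q4, q8}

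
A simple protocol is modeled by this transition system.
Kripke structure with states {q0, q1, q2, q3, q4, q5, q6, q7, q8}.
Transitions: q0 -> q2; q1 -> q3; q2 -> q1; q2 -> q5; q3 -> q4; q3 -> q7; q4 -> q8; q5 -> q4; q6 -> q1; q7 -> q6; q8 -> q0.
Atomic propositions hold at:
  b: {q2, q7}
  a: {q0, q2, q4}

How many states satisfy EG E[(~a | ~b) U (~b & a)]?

4

Sat(~a) = {q1, q3, q5, q6, q7, q8}
Sat(~b) = {q0, q1, q3, q4, q5, q6, q8}
Sat(~a | ~b) = {q0, q1, q3, q4, q5, q6, q7, q8}
Sat(~b & a) = {q0, q4}
E[(~a | ~b) U (~b & a)]: least fixpoint, start Z0 = Sat((~b & a)) = {q0, q4}, add states in Sat(~a | ~b) with some successor in Z. Z1 = {q0, q3, q4, q5, q8}; Z2 = {q0, q1, q3, q4, q5, q8}; Z3 = {q0, q1, q3, q4, q5, q6, q8}; Z4 = {q0, q1, q3, q4, q5, q6, q7, q8}; fixed.
Sat(E[(~a | ~b) U (~b & a)]) = {q0, q1, q3, q4, q5, q6, q7, q8}
EG E[(~a | ~b) U (~b & a)]: greatest fixpoint, start Z0 = {q0, q1, q3, q4, q5, q6, q7, q8}, keep only states in Sat with some successor in Z. Z1 = {q1, q3, q4, q5, q6, q7, q8}; Z2 = {q1, q3, q4, q5, q6, q7}; Z3 = {q1, q3, q5, q6, q7}; Z4 = {q1, q3, q6, q7}; fixed.
Sat(EG E[(~a | ~b) U (~b & a)]) = {q1, q3, q6, q7}
|Sat(EG E[(~a | ~b) U (~b & a)])| = |{q1, q3, q6, q7}| = 4.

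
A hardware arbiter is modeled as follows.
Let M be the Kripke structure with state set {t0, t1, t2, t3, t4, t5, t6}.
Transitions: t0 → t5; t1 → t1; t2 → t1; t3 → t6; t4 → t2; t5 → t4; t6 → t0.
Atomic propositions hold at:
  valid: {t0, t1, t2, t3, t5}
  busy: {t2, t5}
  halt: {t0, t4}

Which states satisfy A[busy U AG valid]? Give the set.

{t1, t2}

AG valid: greatest fixpoint, start Z0 = {t0, t1, t2, t3, t5}, keep only states in Sat with every successor in Z. Z1 = {t0, t1, t2}; Z2 = {t1, t2}; fixed.
Sat(AG valid) = {t1, t2}
A[busy U AG valid]: least fixpoint, start Z0 = Sat(AG valid) = {t1, t2}, add states in Sat(busy) with every successor in Z. Already a fixed point.
Sat(A[busy U AG valid]) = {t1, t2}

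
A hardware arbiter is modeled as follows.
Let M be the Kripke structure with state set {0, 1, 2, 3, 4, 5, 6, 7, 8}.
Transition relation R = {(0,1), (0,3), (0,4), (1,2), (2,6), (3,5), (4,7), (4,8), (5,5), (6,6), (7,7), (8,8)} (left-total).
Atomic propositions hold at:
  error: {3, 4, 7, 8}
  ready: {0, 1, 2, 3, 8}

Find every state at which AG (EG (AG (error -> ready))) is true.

{1, 2, 3, 5, 6, 8}

Sat(error -> ready) = {0, 1, 2, 3, 5, 6, 8}
AG (error -> ready): greatest fixpoint, start Z0 = {0, 1, 2, 3, 5, 6, 8}, keep only states in Sat with every successor in Z. Z1 = {1, 2, 3, 5, 6, 8}; fixed.
Sat(AG (error -> ready)) = {1, 2, 3, 5, 6, 8}
EG (AG (error -> ready)): greatest fixpoint, start Z0 = {1, 2, 3, 5, 6, 8}, keep only states in Sat with some successor in Z. Already a fixed point.
Sat(EG (AG (error -> ready))) = {1, 2, 3, 5, 6, 8}
AG (EG (AG (error -> ready))): greatest fixpoint, start Z0 = {1, 2, 3, 5, 6, 8}, keep only states in Sat with every successor in Z. Already a fixed point.
Sat(AG (EG (AG (error -> ready)))) = {1, 2, 3, 5, 6, 8}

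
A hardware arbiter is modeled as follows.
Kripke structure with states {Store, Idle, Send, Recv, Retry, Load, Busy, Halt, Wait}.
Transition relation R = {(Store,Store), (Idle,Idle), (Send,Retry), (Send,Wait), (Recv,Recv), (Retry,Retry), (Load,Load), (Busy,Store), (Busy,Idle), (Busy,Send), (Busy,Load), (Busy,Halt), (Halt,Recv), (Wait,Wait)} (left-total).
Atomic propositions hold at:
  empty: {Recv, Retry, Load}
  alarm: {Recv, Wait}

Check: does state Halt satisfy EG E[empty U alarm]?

E[empty U alarm]: least fixpoint, start Z0 = Sat(alarm) = {Recv, Wait}, add states in Sat(empty) with some successor in Z. Already a fixed point.
Sat(E[empty U alarm]) = {Recv, Wait}
EG E[empty U alarm]: greatest fixpoint, start Z0 = {Recv, Wait}, keep only states in Sat with some successor in Z. Already a fixed point.
Sat(EG E[empty U alarm]) = {Recv, Wait}
Halt ∉ Sat(EG E[empty U alarm]) = {Recv, Wait}, so the formula does not hold at Halt.

No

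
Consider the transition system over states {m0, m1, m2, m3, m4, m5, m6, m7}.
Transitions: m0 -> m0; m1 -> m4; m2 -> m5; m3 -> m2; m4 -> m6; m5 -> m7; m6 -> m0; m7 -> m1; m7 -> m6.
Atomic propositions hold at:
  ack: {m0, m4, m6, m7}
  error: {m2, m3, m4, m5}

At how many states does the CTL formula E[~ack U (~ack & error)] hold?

Sat(~ack) = {m1, m2, m3, m5}
Sat(~ack & error) = {m2, m3, m5}
E[~ack U (~ack & error)]: least fixpoint, start Z0 = Sat((~ack & error)) = {m2, m3, m5}, add states in Sat(~ack) with some successor in Z. Already a fixed point.
Sat(E[~ack U (~ack & error)]) = {m2, m3, m5}
|Sat(E[~ack U (~ack & error)])| = |{m2, m3, m5}| = 3.

3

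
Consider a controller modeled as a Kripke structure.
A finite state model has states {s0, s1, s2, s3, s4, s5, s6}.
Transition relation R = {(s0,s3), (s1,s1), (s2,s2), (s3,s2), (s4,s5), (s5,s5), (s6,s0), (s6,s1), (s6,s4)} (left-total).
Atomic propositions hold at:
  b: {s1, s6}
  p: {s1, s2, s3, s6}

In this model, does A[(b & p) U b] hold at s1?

Yes

Sat(b & p) = {s1, s6}
A[(b & p) U b]: least fixpoint, start Z0 = Sat(b) = {s1, s6}, add states in Sat(b & p) with every successor in Z. Already a fixed point.
Sat(A[(b & p) U b]) = {s1, s6}
s1 ∈ Sat(A[(b & p) U b]) = {s1, s6}, so the formula holds at s1.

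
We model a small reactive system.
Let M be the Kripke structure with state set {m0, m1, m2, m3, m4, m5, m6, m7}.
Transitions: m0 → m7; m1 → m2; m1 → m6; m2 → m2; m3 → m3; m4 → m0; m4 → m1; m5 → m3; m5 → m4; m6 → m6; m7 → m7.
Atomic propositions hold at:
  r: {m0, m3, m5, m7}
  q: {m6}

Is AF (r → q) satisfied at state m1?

Yes

Sat(r → q) = {m1, m2, m4, m6}
AF (r → q): least fixpoint, start Z0 = {m1, m2, m4, m6}, add states with every successor in Z. Already a fixed point.
Sat(AF (r → q)) = {m1, m2, m4, m6}
m1 ∈ Sat(AF (r → q)) = {m1, m2, m4, m6}, so the formula holds at m1.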